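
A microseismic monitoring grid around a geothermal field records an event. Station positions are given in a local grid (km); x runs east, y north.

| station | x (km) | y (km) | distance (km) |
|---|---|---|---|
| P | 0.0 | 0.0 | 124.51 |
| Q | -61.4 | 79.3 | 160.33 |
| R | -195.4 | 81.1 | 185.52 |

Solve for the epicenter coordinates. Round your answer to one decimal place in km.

Circle about each station: x² + y² = 124.51²; (x + 61.4)² + (y − 79.3)² = 160.33²; (x + 195.4)² + (y − 81.1)² = 185.52².
Subtracting the P equation from the Q and R equations removes the quadratic terms:
-122.8 x + 158.6 y = -144.52
-390.8 x + 162.2 y = 25843.44
Solving the 2×2 system: x ≈ -98.0, y ≈ -76.8 km.

x ≈ -98.0 km, y ≈ -76.8 km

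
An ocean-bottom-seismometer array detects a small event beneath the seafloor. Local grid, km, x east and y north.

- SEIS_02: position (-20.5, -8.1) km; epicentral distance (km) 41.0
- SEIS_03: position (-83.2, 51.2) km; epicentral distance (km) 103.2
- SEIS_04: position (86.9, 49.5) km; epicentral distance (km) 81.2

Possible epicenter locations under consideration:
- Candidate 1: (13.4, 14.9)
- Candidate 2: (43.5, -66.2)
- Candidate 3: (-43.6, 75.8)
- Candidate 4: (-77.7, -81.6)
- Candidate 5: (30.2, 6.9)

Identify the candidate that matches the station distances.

For each candidate, compare |candidate − station| to the reported distance:
Candidate 1: residuals SEIS_02 0.0, SEIS_03 0.0, SEIS_04 0.0 → max 0.0 km
Candidate 2: residuals SEIS_02 45.4, SEIS_03 69.5, SEIS_04 42.4 → max 69.5 km
Candidate 3: residuals SEIS_02 46.0, SEIS_03 56.6, SEIS_04 51.9 → max 56.6 km
Candidate 4: residuals SEIS_02 52.1, SEIS_03 29.7, SEIS_04 129.2 → max 129.2 km
Candidate 5: residuals SEIS_02 11.9, SEIS_03 18.5, SEIS_04 10.3 → max 18.5 km
Only Candidate 1 has all residuals ≈ 0.

Candidate 1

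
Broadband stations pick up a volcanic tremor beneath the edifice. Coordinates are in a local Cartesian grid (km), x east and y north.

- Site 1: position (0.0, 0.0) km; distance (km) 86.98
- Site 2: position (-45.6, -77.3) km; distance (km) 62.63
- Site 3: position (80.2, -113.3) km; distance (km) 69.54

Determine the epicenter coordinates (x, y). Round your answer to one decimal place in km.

x ≈ 16.5 km, y ≈ -85.4 km

Circle about each station: x² + y² = 86.98²; (x + 45.6)² + (y + 77.3)² = 62.63²; (x − 80.2)² + (y + 113.3)² = 69.54².
Subtracting pairs of circle equations eliminates x²+y² and gives linear equations (the radical axes):
-91.2 x − 154.6 y = 11697.65
160.4 x − 226.6 y = 21998.64
Solving the 2×2 system: x ≈ 16.5, y ≈ -85.4 km.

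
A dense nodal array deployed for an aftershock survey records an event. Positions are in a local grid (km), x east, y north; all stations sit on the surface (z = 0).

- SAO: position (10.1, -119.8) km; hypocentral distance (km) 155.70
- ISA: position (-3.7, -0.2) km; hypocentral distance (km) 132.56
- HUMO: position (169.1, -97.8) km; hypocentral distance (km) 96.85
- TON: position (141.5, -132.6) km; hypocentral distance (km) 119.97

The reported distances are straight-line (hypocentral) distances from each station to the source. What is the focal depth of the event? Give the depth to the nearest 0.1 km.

Each station gives a sphere (x−x_i)² + (y−y_i)² + z² = d_i² (stations at z=0).
Subtracting the SAO sphere from ISA and HUMO: z² cancels, leaving linear equations in x and y:
-27.6 x + 239.2 y = -7769.98
318.0 x + 44.0 y = 38568.17
Solving: x ≈ 123.802, y ≈ -18.198 km (keep extra digits for the depth step; rounded: 123.8, -18.2).
Then from the SAO sphere: z² = 155.70² − (x − 10.1)² − (y + 119.8)² with x = 123.802, y = -18.198, so z ≈ 31.486 ≈ 31.5 km.

depth ≈ 31.5 km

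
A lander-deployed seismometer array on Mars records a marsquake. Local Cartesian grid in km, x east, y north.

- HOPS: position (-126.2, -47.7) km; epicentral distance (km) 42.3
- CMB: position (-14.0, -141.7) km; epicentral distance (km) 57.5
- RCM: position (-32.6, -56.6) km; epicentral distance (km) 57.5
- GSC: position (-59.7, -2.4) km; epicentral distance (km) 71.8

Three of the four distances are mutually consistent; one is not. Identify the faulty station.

Solve using three stations at a time. Using HOPS, RCM, GSC (subtract circle equations pairwise → linear system) gives (x, y) ≈ (-89.0, -68.0).
Distances from that point to each station vs reported:
  HOPS: calculated 42.4 vs reported 42.3 → residual 0.1 km
  CMB: calculated 105.2 vs reported 57.5 → residual 47.7 km
  RCM: calculated 57.5 vs reported 57.5 → residual 0.0 km
  GSC: calculated 71.8 vs reported 71.8 → residual 0.0 km
HOPS, RCM, GSC are mutually consistent (residuals ≈ 0); CMB is off by 47.7 km.

CMB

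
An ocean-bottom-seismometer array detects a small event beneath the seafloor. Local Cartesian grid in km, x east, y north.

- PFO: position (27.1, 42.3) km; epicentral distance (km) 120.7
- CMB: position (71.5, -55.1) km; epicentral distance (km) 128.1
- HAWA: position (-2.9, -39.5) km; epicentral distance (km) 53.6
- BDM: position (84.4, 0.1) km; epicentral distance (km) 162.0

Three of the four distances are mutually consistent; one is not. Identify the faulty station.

BDM

Solve using three stations at a time. Using PFO, CMB, HAWA (subtract circle equations pairwise → linear system) gives (x, y) ≈ (-56.2, -45.0).
Distances from that point to each station vs reported:
  PFO: calculated 120.7 vs reported 120.7 → residual 0.0 km
  CMB: calculated 128.1 vs reported 128.1 → residual 0.0 km
  HAWA: calculated 53.6 vs reported 53.6 → residual 0.0 km
  BDM: calculated 147.7 vs reported 162.0 → residual 14.3 km
PFO, CMB, HAWA are mutually consistent (residuals ≈ 0); BDM is off by 14.3 km.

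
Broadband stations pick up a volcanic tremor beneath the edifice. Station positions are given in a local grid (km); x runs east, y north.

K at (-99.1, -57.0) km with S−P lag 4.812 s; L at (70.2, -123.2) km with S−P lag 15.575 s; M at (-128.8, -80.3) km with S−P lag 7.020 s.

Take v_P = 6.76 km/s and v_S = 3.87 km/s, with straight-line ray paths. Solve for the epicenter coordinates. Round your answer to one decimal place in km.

(-65.4, -84.6)

Distance from S−P lag: d = Δt · v_P v_S / (v_P − v_S) = Δt · (6.76·3.87)/(6.76−3.87) ≈ 9.0523·Δt.
So d_K = 43.56, d_L = 140.99, d_M = 63.55 km.
Circle about each station: (x + 99.1)² + (y + 57.0)² = 43.56²; (x − 70.2)² + (y + 123.2)² = 140.99²; (x + 128.8)² + (y + 80.3)² = 63.55².
Subtracting the K equation from the L and M equations removes the quadratic terms:
338.6 x − 132.4 y = -10944.24
-59.4 x − 46.6 y = 7826.59
Solving the 2×2 system: x ≈ -65.4, y ≈ -84.6 km.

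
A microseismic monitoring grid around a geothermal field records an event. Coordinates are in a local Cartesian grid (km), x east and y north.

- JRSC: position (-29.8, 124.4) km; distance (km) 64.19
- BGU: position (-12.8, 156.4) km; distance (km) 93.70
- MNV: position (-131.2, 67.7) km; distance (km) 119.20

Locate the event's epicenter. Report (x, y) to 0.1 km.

-12.1 km east, 62.7 km north

Circle about each station: (x + 29.8)² + (y − 124.4)² = 64.19²; (x + 12.8)² + (y − 156.4)² = 93.70²; (x + 131.2)² + (y − 67.7)² = 119.20².
Subtracting the JRSC equation from the BGU and MNV equations removes the quadratic terms:
34.0 x + 64.0 y = 3602.07
-202.8 x − 113.4 y = -4654.95
Solving the 2×2 system: x ≈ -12.1, y ≈ 62.7 km.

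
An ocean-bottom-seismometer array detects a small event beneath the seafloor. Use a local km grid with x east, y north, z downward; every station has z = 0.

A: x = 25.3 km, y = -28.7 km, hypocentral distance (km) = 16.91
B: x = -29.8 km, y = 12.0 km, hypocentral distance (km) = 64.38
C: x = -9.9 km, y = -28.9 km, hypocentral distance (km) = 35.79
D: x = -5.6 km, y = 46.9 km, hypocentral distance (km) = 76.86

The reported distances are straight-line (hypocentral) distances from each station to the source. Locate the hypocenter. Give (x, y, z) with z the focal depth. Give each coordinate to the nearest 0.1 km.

Each station gives a sphere (x−x_i)² + (y−y_i)² + z² = d_i² (stations at z=0).
Subtracting the A sphere from B and C: z² cancels, leaving linear equations in x and y:
-110.2 x + 81.4 y = -4290.58
-70.4 x − 0.4 y = -1525.54
Solving: x ≈ 21.801, y ≈ -23.195 km (keep extra digits for the depth step; rounded: 21.8, -23.2).
Then from the A sphere: z² = 16.91² − (x − 25.3)² − (y + 28.7)² with x = 21.801, y = -23.195, so z ≈ 15.601 ≈ 15.6 km.

(21.8, -23.2, 15.6)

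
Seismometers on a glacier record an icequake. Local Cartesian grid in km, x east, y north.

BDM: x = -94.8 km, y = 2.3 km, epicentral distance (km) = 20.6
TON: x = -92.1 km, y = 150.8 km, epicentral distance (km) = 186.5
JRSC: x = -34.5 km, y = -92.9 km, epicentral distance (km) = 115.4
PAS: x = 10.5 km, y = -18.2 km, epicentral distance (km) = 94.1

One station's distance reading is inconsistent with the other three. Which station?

Solve using three stations at a time. Using BDM, JRSC, PAS (subtract circle equations pairwise → linear system) gives (x, y) ≈ (-77.9, 14.0).
Distances from that point to each station vs reported:
  BDM: calculated 20.6 vs reported 20.6 → residual 0.0 km
  TON: calculated 137.5 vs reported 186.5 → residual 49.0 km
  JRSC: calculated 115.4 vs reported 115.4 → residual 0.0 km
  PAS: calculated 94.1 vs reported 94.1 → residual 0.0 km
BDM, JRSC, PAS are mutually consistent (residuals ≈ 0); TON is off by 49.0 km.

TON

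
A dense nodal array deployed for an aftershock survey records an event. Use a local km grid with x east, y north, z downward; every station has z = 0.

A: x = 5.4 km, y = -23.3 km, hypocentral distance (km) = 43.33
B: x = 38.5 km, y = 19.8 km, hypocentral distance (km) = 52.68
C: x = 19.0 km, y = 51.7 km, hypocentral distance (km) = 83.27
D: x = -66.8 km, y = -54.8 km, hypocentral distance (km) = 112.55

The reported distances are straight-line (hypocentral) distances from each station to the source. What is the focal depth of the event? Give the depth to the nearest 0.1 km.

29.1 km

Each station gives a sphere (x−x_i)² + (y−y_i)² + z² = d_i² (stations at z=0).
Subtracting the A sphere from B and C: z² cancels, leaving linear equations in x and y:
66.2 x + 86.2 y = 404.55
27.2 x + 150.0 y = -2594.56
Solving: x ≈ 37.484, y ≈ -24.094 km (keep extra digits for the depth step; rounded: 37.5, -24.1).
Then from the A sphere: z² = 43.33² − (x − 5.4)² − (y + 23.3)² with x = 37.484, y = -24.094, so z ≈ 29.111 ≈ 29.1 km.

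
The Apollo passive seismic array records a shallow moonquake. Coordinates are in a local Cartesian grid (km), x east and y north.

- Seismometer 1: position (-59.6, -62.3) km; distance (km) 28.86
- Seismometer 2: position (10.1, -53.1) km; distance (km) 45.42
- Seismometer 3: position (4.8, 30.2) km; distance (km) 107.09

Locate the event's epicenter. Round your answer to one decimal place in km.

x ≈ -31.9 km, y ≈ -70.4 km

Circle about each station: (x + 59.6)² + (y + 62.3)² = 28.86²; (x − 10.1)² + (y + 53.1)² = 45.42²; (x − 4.8)² + (y − 30.2)² = 107.09².
Subtracting the Seismometer 1 equation from the Seismometer 2 and Seismometer 3 equations removes the quadratic terms:
139.4 x + 18.4 y = -5741.91
128.8 x + 185.0 y = -17133.74
Solving the 2×2 system: x ≈ -31.9, y ≈ -70.4 km.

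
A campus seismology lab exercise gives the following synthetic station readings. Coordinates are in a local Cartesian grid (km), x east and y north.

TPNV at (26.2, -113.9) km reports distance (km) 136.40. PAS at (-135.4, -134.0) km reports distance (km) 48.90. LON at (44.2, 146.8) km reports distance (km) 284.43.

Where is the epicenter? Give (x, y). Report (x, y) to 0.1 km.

-108.6 km east, -93.1 km north

Circle about each station: (x − 26.2)² + (y + 113.9)² = 136.40²; (x + 135.4)² + (y + 134.0)² = 48.90²; (x − 44.2)² + (y − 146.8)² = 284.43².
Subtracting pairs of circle equations eliminates x²+y² and gives linear equations (the radical axes):
-323.2 x − 40.2 y = 38843.26
36.0 x + 521.4 y = -52451.23
Solving the 2×2 system: x ≈ -108.6, y ≈ -93.1 km.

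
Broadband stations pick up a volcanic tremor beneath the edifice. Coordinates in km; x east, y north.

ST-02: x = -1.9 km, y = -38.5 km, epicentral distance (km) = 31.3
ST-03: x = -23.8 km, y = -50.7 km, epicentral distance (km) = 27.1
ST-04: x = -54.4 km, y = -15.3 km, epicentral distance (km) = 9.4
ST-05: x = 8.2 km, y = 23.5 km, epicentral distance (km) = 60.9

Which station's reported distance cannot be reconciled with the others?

Solve using three stations at a time. Using ST-02, ST-03, ST-05 (subtract circle equations pairwise → linear system) gives (x, y) ≈ (-29.9, -24.1).
Distances from that point to each station vs reported:
  ST-02: calculated 31.4 vs reported 31.3 → residual 0.1 km
  ST-03: calculated 27.2 vs reported 27.1 → residual 0.1 km
  ST-04: calculated 26.1 vs reported 9.4 → residual 16.7 km
  ST-05: calculated 61.0 vs reported 60.9 → residual 0.1 km
ST-02, ST-03, ST-05 are mutually consistent (residuals ≈ 0); ST-04 is off by 16.7 km.

ST-04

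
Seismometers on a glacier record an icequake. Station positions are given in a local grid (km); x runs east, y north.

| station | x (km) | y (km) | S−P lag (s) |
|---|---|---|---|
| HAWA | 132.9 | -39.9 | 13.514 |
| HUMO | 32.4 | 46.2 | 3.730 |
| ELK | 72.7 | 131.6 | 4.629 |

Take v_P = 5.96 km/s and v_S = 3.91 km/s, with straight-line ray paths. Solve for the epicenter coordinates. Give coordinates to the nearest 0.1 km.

(45.6, 86.5)

Distance from S−P lag: d = Δt · v_P v_S / (v_P − v_S) = Δt · (5.96·3.91)/(5.96−3.91) ≈ 11.3676·Δt.
So d_HAWA = 153.62, d_HUMO = 42.40, d_ELK = 52.62 km.
Circle about each station: (x − 132.9)² + (y + 39.9)² = 153.62²; (x − 32.4)² + (y − 46.2)² = 42.40²; (x − 72.7)² + (y − 131.6)² = 52.62².
Subtracting the HAWA equation from the HUMO and ELK equations removes the quadratic terms:
-201.0 x + 172.2 y = 5731.12
-120.4 x + 343.0 y = 24179.67
Solving the 2×2 system: x ≈ 45.6, y ≈ 86.5 km.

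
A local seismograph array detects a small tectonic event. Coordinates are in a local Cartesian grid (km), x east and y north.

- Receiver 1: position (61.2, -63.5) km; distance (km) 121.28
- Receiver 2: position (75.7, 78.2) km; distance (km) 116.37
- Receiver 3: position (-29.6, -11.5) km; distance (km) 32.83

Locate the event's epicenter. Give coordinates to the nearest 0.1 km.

Circle about each station: (x − 61.2)² + (y + 63.5)² = 121.28²; (x − 75.7)² + (y − 78.2)² = 116.37²; (x + 29.6)² + (y + 11.5)² = 32.83².
Subtracting the Receiver 1 equation from the Receiver 2 and Receiver 3 equations removes the quadratic terms:
29.0 x + 283.4 y = 5234.90
-181.6 x + 104.0 y = 6861.75
Solving the 2×2 system: x ≈ -25.7, y ≈ 21.1 km.

(-25.7, 21.1)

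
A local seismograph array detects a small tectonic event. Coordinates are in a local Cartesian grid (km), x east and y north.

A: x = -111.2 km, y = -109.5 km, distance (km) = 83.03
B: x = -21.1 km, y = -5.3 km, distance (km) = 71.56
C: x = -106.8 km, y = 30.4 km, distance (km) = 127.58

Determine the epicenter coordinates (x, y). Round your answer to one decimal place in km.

Circle about each station: (x + 111.2)² + (y + 109.5)² = 83.03²; (x + 21.1)² + (y + 5.3)² = 71.56²; (x + 106.8)² + (y − 30.4)² = 127.58².
Subtracting pairs of circle equations eliminates x²+y² and gives linear equations (the radical axes):
180.2 x + 208.4 y = -22109.24
8.8 x + 279.8 y = -21407.97
Solving the 2×2 system: x ≈ -35.5, y ≈ -75.4 km.

(-35.5, -75.4)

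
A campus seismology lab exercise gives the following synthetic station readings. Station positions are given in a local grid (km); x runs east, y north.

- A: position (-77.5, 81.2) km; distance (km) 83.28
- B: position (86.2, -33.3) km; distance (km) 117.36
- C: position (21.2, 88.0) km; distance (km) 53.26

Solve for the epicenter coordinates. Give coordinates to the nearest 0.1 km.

Circle about each station: (x + 77.5)² + (y − 81.2)² = 83.28²; (x − 86.2)² + (y + 33.3)² = 117.36²; (x − 21.2)² + (y − 88.0)² = 53.26².
Subtracting the A equation from the B and C equations removes the quadratic terms:
327.4 x − 229.0 y = -10898.17
197.4 x + 13.6 y = -307.32
Solving the 2×2 system: x ≈ -4.4, y ≈ 41.3 km.
Check against A (with the unrounded x, y): √((x + 77.5)²+(y − 81.2)²) = 83.28 ≈ 83.28 km. ✓

x ≈ -4.4 km, y ≈ 41.3 km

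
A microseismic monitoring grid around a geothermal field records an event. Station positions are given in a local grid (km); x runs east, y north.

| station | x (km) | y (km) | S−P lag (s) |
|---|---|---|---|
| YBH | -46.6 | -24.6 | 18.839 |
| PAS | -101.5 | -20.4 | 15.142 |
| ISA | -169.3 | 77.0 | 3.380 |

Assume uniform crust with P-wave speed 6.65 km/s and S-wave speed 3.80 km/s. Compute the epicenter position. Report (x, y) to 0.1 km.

(-154.4, 103.0)

Distance from S−P lag: d = Δt · v_P v_S / (v_P − v_S) = Δt · (6.65·3.80)/(6.65−3.80) ≈ 8.8667·Δt.
So d_YBH = 167.04, d_PAS = 134.26, d_ISA = 29.97 km.
Circle about each station: (x + 46.6)² + (y + 24.6)² = 167.04²; (x + 101.5)² + (y + 20.4)² = 134.26²; (x + 169.3)² + (y − 77.0)² = 29.97².
Subtracting the YBH equation from the PAS and ISA equations removes the quadratic terms:
-109.8 x + 8.4 y = 17818.30
-245.4 x + 203.2 y = 58818.93
Solving the 2×2 system: x ≈ -154.4, y ≈ 103.0 km.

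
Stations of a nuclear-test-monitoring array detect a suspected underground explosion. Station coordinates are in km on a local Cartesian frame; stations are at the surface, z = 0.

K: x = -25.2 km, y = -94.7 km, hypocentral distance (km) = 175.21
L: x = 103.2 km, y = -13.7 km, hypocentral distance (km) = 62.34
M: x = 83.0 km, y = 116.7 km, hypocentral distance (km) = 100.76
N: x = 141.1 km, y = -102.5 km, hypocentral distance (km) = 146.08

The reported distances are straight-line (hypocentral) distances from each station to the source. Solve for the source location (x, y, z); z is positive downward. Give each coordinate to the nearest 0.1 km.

x ≈ 92.0 km, y ≈ 27.3 km, depth ≈ 45.6 km

Each station gives a sphere (x−x_i)² + (y−y_i)² + z² = d_i² (stations at z=0).
Subtracting the K sphere from L and M: z² cancels, leaving linear equations in x and y:
256.8 x + 162.0 y = 28047.07
216.4 x + 422.8 y = 31450.73
Solving: x ≈ 91.995, y ≈ 27.302 km (keep extra digits for the depth step; rounded: 92.0, 27.3).
Then from the K sphere: z² = 175.21² − (x + 25.2)² − (y + 94.7)² with x = 91.995, y = 27.302, so z ≈ 45.600 ≈ 45.6 km.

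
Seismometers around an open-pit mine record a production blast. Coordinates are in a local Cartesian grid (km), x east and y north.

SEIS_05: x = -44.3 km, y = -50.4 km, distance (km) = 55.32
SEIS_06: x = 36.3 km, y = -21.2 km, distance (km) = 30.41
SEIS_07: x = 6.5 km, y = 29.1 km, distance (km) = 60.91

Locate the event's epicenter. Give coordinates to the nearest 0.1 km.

7.8 km east, -31.8 km north

Circle about each station: (x + 44.3)² + (y + 50.4)² = 55.32²; (x − 36.3)² + (y + 21.2)² = 30.41²; (x − 6.5)² + (y − 29.1)² = 60.91².
Subtracting the SEIS_05 equation from the SEIS_06 and SEIS_07 equations removes the quadratic terms:
161.2 x + 58.4 y = -599.99
101.6 x + 159.0 y = -4263.32
Solving the 2×2 system: x ≈ 7.8, y ≈ -31.8 km.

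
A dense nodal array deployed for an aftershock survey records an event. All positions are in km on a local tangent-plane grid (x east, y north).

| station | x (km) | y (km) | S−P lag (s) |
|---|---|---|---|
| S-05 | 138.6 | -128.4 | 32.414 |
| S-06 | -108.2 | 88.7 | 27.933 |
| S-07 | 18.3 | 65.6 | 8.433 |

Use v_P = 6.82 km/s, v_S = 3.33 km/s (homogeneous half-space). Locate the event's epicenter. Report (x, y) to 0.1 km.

Distance from S−P lag: d = Δt · v_P v_S / (v_P − v_S) = Δt · (6.82·3.33)/(6.82−3.33) ≈ 6.5073·Δt.
So d_S-05 = 210.93, d_S-06 = 181.77, d_S-07 = 54.88 km.
Circle about each station: (x − 138.6)² + (y + 128.4)² = 210.93²; (x + 108.2)² + (y − 88.7)² = 181.77²; (x − 18.3)² + (y − 65.6)² = 54.88².
Subtracting the S-05 equation from the S-06 and S-07 equations removes the quadratic terms:
-493.6 x + 434.2 y = -4670.46
-240.6 x + 388.0 y = 10421.38
Solving the 2×2 system: x ≈ 72.8, y ≈ 72.0 km.

(72.8, 72.0)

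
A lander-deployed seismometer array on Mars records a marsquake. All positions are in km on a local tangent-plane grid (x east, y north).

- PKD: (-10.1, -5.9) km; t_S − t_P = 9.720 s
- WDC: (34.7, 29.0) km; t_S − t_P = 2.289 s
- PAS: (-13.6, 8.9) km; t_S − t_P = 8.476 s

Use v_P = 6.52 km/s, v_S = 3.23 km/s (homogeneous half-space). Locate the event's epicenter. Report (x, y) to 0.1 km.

(29.0, 42.5)

Distance from S−P lag: d = Δt · v_P v_S / (v_P − v_S) = Δt · (6.52·3.23)/(6.52−3.23) ≈ 6.4011·Δt.
So d_PKD = 62.22, d_WDC = 14.65, d_PAS = 54.26 km.
Circle about each station: (x + 10.1)² + (y + 5.9)² = 62.22²; (x − 34.7)² + (y − 29.0)² = 14.65²; (x + 13.6)² + (y − 8.9)² = 54.26².
Subtracting pairs of circle equations eliminates x²+y² and gives linear equations (the radical axes):
89.6 x + 69.8 y = 5564.98
-7.0 x + 29.6 y = 1054.53
Solving the 2×2 system: x ≈ 29.0, y ≈ 42.5 km.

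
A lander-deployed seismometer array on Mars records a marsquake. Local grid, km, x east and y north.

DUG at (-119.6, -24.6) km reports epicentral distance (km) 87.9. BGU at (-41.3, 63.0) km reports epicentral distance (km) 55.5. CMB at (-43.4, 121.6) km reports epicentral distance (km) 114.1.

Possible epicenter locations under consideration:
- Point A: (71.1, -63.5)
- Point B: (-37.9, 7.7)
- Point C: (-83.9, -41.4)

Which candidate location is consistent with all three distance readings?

Point B

For each candidate, compare |candidate − station| to the reported distance:
Point A: residuals DUG 106.7, BGU 113.7, CMB 103.6 → max 113.7 km
Point B: residuals DUG 0.0, BGU 0.1, CMB 0.1 → max 0.1 km
Point C: residuals DUG 48.4, BGU 57.3, CMB 53.9 → max 57.3 km
Only Point B has all residuals ≈ 0.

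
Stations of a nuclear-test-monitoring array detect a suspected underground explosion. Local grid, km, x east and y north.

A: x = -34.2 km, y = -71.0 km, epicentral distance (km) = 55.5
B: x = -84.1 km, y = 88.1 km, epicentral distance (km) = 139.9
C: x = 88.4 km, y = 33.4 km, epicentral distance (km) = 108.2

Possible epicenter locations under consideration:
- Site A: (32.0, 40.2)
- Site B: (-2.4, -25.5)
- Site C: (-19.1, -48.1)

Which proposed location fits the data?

For each candidate, compare |candidate − station| to the reported distance:
Site A: residuals A 73.9, B 14.3, C 51.4 → max 73.9 km
Site B: residuals A 0.0, B 0.0, C 0.0 → max 0.0 km
Site C: residuals A 28.1, B 11.0, C 26.7 → max 28.1 km
Only Site B has all residuals ≈ 0.

Site B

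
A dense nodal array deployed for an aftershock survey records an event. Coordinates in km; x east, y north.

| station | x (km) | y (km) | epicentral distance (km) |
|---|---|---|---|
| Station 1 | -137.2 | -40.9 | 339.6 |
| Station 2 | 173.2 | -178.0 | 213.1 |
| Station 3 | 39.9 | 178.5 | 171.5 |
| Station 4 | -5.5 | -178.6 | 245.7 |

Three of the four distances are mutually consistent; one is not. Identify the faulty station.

Solve using three stations at a time. Using Station 2, Station 3, Station 4 (subtract circle equations pairwise → linear system) gives (x, y) ≈ (125.0, 29.6).
Distances from that point to each station vs reported:
  Station 1: calculated 271.5 vs reported 339.6 → residual 68.1 km
  Station 2: calculated 213.1 vs reported 213.1 → residual 0.0 km
  Station 3: calculated 171.5 vs reported 171.5 → residual 0.0 km
  Station 4: calculated 245.7 vs reported 245.7 → residual 0.0 km
Station 2, Station 3, Station 4 are mutually consistent (residuals ≈ 0); Station 1 is off by 68.1 km.

Station 1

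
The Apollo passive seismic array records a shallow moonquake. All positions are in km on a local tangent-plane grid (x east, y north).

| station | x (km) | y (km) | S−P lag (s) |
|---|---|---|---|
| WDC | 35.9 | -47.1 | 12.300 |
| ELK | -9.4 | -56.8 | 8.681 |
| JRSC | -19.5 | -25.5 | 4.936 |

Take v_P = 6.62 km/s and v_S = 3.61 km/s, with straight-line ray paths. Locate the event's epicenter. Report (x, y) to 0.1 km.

Distance from S−P lag: d = Δt · v_P v_S / (v_P − v_S) = Δt · (6.62·3.61)/(6.62−3.61) ≈ 7.9396·Δt.
So d_WDC = 97.66, d_ELK = 68.92, d_JRSC = 39.19 km.
Circle about each station: (x − 35.9)² + (y + 47.1)² = 97.66²; (x + 9.4)² + (y + 56.8)² = 68.92²; (x + 19.5)² + (y + 25.5)² = 39.19².
Subtracting pairs of circle equations eliminates x²+y² and gives linear equations (the radical axes):
-90.6 x − 19.4 y = 4594.89
-110.8 x + 43.2 y = 5524.90
Solving the 2×2 system: x ≈ -50.4, y ≈ -1.4 km.
Check against WDC (with the unrounded x, y): √((x − 35.9)²+(y + 47.1)²) = 97.66 ≈ 97.66 km. ✓

x ≈ -50.4 km, y ≈ -1.4 km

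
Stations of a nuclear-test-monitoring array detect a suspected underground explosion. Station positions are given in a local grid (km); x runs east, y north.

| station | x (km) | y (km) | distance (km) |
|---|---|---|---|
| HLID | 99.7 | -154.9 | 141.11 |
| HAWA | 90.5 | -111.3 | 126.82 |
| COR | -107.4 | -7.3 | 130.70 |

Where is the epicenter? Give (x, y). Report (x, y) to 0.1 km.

Circle about each station: (x − 99.7)² + (y + 154.9)² = 141.11²; (x − 90.5)² + (y + 111.3)² = 126.82²; (x + 107.4)² + (y + 7.3)² = 130.70².
Subtracting the HLID equation from the HAWA and COR equations removes the quadratic terms:
-18.4 x + 87.2 y = -9527.44
-414.2 x + 295.2 y = -19516.51
Solving the 2×2 system: x ≈ -36.2, y ≈ -116.9 km.

(-36.2, -116.9)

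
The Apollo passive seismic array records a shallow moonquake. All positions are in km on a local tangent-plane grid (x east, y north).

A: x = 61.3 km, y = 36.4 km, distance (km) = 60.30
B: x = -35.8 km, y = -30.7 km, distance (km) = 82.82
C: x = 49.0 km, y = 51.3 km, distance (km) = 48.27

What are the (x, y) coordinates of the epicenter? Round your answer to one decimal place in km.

x ≈ 1.4 km, y ≈ 43.3 km

Circle about each station: (x − 61.3)² + (y − 36.4)² = 60.30²; (x + 35.8)² + (y + 30.7)² = 82.82²; (x − 49.0)² + (y − 51.3)² = 48.27².
Subtracting pairs of circle equations eliminates x²+y² and gives linear equations (the radical axes):
-194.2 x − 134.2 y = -6081.58
-24.6 x + 29.8 y = 1256.14
Solving the 2×2 system: x ≈ 1.4, y ≈ 43.3 km.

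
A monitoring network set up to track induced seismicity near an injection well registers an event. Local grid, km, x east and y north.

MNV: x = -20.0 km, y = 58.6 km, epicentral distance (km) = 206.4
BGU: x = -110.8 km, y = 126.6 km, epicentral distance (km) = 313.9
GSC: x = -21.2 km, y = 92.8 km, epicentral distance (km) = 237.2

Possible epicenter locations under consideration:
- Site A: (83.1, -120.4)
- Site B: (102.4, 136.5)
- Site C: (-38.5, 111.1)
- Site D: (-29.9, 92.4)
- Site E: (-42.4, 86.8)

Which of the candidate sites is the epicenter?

Site A

For each candidate, compare |candidate − station| to the reported distance:
Site A: residuals MNV 0.2, BGU 0.1, GSC 0.1 → max 0.2 km
Site B: residuals MNV 61.3, BGU 100.5, GSC 106.1 → max 106.1 km
Site C: residuals MNV 150.7, BGU 240.0, GSC 212.0 → max 240.0 km
Site D: residuals MNV 171.2, BGU 226.1, GSC 228.5 → max 228.5 km
Site E: residuals MNV 170.4, BGU 234.8, GSC 215.2 → max 234.8 km
Only Site A has all residuals ≈ 0.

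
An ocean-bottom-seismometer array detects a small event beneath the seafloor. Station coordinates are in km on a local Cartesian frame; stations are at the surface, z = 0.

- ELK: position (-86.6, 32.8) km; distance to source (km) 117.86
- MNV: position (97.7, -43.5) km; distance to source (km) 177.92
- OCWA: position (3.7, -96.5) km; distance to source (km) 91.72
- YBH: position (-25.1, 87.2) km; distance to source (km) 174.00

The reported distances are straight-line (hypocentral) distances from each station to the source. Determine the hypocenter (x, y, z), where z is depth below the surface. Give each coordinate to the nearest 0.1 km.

Each station gives a sphere (x−x_i)² + (y−y_i)² + z² = d_i² (stations at z=0).
Subtracting the ELK sphere from MNV and OCWA: z² cancels, leaving linear equations in x and y:
368.6 x − 152.6 y = -14902.41
180.6 x − 258.6 y = 6228.96
Solving: x ≈ -70.901, y ≈ -73.603 km (keep extra digits for the depth step; rounded: -70.9, -73.6).
Then from the ELK sphere: z² = 117.86² − (x + 86.6)² − (y − 32.8)² with x = -70.901, y = -73.603, so z ≈ 48.197 ≈ 48.2 km.

x ≈ -70.9 km, y ≈ -73.6 km, depth ≈ 48.2 km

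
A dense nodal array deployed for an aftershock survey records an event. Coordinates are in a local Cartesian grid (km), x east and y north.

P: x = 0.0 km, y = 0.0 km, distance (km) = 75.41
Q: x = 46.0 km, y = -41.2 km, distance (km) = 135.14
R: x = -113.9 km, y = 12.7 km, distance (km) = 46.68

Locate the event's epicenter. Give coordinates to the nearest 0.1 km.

x ≈ -69.9 km, y ≈ 28.3 km

Circle about each station: x² + y² = 75.41²; (x − 46.0)² + (y + 41.2)² = 135.14²; (x + 113.9)² + (y − 12.7)² = 46.68².
Subtracting the P equation from the Q and R equations removes the quadratic terms:
92.0 x − 82.4 y = -8762.71
-227.8 x + 25.4 y = 16642.15
Solving the 2×2 system: x ≈ -69.9, y ≈ 28.3 km.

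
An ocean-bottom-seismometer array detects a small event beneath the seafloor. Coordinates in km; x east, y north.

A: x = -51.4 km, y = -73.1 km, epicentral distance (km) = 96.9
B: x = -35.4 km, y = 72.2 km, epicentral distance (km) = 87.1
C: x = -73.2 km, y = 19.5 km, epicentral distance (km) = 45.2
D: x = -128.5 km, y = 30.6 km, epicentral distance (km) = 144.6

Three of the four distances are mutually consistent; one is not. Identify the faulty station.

C

Solve using three stations at a time. Using A, B, D (subtract circle equations pairwise → linear system) gives (x, y) ≈ (12.8, -0.4).
Distances from that point to each station vs reported:
  A: calculated 96.9 vs reported 96.9 → residual 0.0 km
  B: calculated 87.1 vs reported 87.1 → residual 0.0 km
  C: calculated 88.2 vs reported 45.2 → residual 43.0 km
  D: calculated 144.6 vs reported 144.6 → residual 0.0 km
A, B, D are mutually consistent (residuals ≈ 0); C is off by 43.0 km.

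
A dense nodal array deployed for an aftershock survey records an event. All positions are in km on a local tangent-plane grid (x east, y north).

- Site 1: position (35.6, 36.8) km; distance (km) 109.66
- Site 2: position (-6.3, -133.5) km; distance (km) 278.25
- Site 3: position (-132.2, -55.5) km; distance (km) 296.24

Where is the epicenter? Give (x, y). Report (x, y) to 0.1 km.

(105.5, 121.3)

Circle about each station: (x − 35.6)² + (y − 36.8)² = 109.66²; (x + 6.3)² + (y + 133.5)² = 278.25²; (x + 132.2)² + (y + 55.5)² = 296.24².
Subtracting the Site 1 equation from the Site 2 and Site 3 equations removes the quadratic terms:
-83.8 x − 340.6 y = -50157.41
-335.6 x − 184.6 y = -57797.33
Solving the 2×2 system: x ≈ 105.5, y ≈ 121.3 km.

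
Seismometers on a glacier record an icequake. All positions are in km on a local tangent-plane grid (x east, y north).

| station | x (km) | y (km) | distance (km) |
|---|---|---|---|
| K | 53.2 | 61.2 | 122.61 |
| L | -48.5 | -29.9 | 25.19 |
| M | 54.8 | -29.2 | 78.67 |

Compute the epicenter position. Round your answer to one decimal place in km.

Circle about each station: (x − 53.2)² + (y − 61.2)² = 122.61²; (x + 48.5)² + (y + 29.9)² = 25.19²; (x − 54.8)² + (y + 29.2)² = 78.67².
Subtracting pairs of circle equations eliminates x²+y² and gives linear equations (the radical axes):
-203.4 x − 182.2 y = 11069.26
3.2 x − 180.8 y = 6124.24
Solving the 2×2 system: x ≈ -23.7, y ≈ -34.3 km.

x ≈ -23.7 km, y ≈ -34.3 km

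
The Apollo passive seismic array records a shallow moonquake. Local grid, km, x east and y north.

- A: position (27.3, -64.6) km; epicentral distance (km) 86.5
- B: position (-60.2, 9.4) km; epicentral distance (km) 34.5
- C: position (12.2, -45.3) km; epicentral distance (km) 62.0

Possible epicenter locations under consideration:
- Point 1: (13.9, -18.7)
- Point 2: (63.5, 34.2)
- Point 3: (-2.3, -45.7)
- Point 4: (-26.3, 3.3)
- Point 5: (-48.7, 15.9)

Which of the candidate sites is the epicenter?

For each candidate, compare |candidate − station| to the reported distance:
Point 1: residuals A 38.7, B 44.7, C 35.3 → max 44.7 km
Point 2: residuals A 18.7, B 91.7, C 32.6 → max 91.7 km
Point 3: residuals A 51.4, B 45.4, C 47.5 → max 51.4 km
Point 4: residuals A 0.0, B 0.1, C 0.0 → max 0.1 km
Point 5: residuals A 24.2, B 21.3, C 24.3 → max 24.3 km
Only Point 4 has all residuals ≈ 0.

Point 4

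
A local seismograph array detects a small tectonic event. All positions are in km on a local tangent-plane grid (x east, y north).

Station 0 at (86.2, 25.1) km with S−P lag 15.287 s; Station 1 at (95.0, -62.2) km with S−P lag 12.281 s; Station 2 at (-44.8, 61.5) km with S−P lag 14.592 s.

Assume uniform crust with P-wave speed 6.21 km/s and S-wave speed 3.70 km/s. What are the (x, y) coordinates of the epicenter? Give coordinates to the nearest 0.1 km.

Distance from S−P lag: d = Δt · v_P v_S / (v_P − v_S) = Δt · (6.21·3.70)/(6.21−3.70) ≈ 9.1542·Δt.
So d_Station 0 = 139.94, d_Station 1 = 112.42, d_Station 2 = 133.58 km.
Circle about each station: (x − 86.2)² + (y − 25.1)² = 139.94²; (x − 95.0)² + (y + 62.2)² = 112.42²; (x + 44.8)² + (y − 61.5)² = 133.58².
Subtracting the Station 0 equation from the Station 1 and Station 2 equations removes the quadratic terms:
17.6 x − 174.6 y = 11778.34
-262.0 x + 72.8 y = -531.57
Solving the 2×2 system: x ≈ -17.2, y ≈ -69.2 km.

-17.2 km east, -69.2 km north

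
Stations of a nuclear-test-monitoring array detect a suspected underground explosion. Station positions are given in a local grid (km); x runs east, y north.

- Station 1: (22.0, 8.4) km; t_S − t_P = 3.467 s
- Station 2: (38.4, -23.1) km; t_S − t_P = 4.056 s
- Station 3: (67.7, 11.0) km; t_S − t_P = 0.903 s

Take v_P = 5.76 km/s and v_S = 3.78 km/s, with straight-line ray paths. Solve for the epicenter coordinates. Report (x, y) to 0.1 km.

Distance from S−P lag: d = Δt · v_P v_S / (v_P − v_S) = Δt · (5.76·3.78)/(5.76−3.78) ≈ 10.9964·Δt.
So d_Station 1 = 38.12, d_Station 2 = 44.60, d_Station 3 = 9.93 km.
Circle about each station: (x − 22.0)² + (y − 8.4)² = 38.12²; (x − 38.4)² + (y + 23.1)² = 44.60²; (x − 67.7)² + (y − 11.0)² = 9.93².
Subtracting the Station 1 equation from the Station 2 and Station 3 equations removes the quadratic terms:
32.8 x − 63.0 y = 917.58
91.4 x + 5.2 y = 5504.26
Solving the 2×2 system: x ≈ 59.3, y ≈ 16.3 km.

59.3 km east, 16.3 km north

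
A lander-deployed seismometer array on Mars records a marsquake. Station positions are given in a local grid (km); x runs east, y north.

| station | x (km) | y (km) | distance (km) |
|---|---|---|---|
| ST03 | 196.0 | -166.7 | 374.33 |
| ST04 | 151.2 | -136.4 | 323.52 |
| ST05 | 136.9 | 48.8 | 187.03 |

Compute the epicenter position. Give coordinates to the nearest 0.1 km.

(-31.2, 130.8)

Circle about each station: (x − 196.0)² + (y + 166.7)² = 374.33²; (x − 151.2)² + (y + 136.4)² = 323.52²; (x − 136.9)² + (y − 48.8)² = 187.03².
Subtracting pairs of circle equations eliminates x²+y² and gives linear equations (the radical axes):
-89.6 x + 60.6 y = 10719.27
-118.2 x + 431.0 y = 60060.89
Solving the 2×2 system: x ≈ -31.2, y ≈ 130.8 km.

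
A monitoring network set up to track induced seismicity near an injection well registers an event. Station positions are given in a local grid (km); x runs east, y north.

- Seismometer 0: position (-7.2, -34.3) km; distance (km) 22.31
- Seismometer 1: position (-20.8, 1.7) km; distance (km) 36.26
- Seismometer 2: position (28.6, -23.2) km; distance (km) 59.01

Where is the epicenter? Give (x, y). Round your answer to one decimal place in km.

x ≈ -29.5 km, y ≈ -33.5 km

Circle about each station: (x + 7.2)² + (y + 34.3)² = 22.31²; (x + 20.8)² + (y − 1.7)² = 36.26²; (x − 28.6)² + (y + 23.2)² = 59.01².
Subtracting the Seismometer 0 equation from the Seismometer 1 and Seismometer 2 equations removes the quadratic terms:
-27.2 x + 72.0 y = -1609.85
71.6 x + 22.2 y = -2856.57
Solving the 2×2 system: x ≈ -29.5, y ≈ -33.5 km.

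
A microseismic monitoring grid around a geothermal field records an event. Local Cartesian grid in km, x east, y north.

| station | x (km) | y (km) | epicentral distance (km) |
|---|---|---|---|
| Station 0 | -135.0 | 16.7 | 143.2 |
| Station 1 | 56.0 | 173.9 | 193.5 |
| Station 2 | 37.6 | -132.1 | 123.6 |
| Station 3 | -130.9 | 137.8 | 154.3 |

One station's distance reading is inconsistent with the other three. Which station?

Station 3

Solve using three stations at a time. Using Station 0, Station 1, Station 2 (subtract circle equations pairwise → linear system) gives (x, y) ≈ (5.1, -12.8).
Distances from that point to each station vs reported:
  Station 0: calculated 143.2 vs reported 143.2 → residual 0.0 km
  Station 1: calculated 193.5 vs reported 193.5 → residual 0.0 km
  Station 2: calculated 123.6 vs reported 123.6 → residual 0.0 km
  Station 3: calculated 203.0 vs reported 154.3 → residual 48.7 km
Station 0, Station 1, Station 2 are mutually consistent (residuals ≈ 0); Station 3 is off by 48.7 km.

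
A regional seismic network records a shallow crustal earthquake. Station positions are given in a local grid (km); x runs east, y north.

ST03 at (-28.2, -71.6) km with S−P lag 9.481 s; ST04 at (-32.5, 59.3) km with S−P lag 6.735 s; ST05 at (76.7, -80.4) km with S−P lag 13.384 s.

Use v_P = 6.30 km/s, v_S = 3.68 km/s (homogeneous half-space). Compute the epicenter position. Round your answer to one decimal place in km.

x ≈ -2.0 km, y ≈ 8.1 km

Distance from S−P lag: d = Δt · v_P v_S / (v_P − v_S) = Δt · (6.30·3.68)/(6.30−3.68) ≈ 8.8489·Δt.
So d_ST03 = 83.90, d_ST04 = 59.60, d_ST05 = 118.43 km.
Circle about each station: (x + 28.2)² + (y + 71.6)² = 83.90²; (x + 32.5)² + (y − 59.3)² = 59.60²; (x − 76.7)² + (y + 80.4)² = 118.43².
Subtracting pairs of circle equations eliminates x²+y² and gives linear equations (the radical axes):
-8.6 x + 261.8 y = 2137.99
209.8 x − 17.6 y = -561.20
Solving the 2×2 system: x ≈ -2.0, y ≈ 8.1 km.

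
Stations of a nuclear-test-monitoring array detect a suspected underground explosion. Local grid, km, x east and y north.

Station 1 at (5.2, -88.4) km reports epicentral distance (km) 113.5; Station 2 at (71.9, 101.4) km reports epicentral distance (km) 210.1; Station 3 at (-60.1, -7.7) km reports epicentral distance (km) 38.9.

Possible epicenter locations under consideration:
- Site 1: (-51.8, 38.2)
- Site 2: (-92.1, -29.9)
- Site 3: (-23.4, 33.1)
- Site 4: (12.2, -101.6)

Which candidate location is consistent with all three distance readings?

For each candidate, compare |candidate − station| to the reported distance:
Site 1: residuals Station 1 25.3, Station 2 71.2, Station 3 7.7 → max 71.2 km
Site 2: residuals Station 1 0.0, Station 2 0.0, Station 3 0.0 → max 0.0 km
Site 3: residuals Station 1 11.3, Station 2 92.9, Station 3 16.0 → max 92.9 km
Site 4: residuals Station 1 98.6, Station 2 1.5, Station 3 79.6 → max 98.6 km
Only Site 2 has all residuals ≈ 0.

Site 2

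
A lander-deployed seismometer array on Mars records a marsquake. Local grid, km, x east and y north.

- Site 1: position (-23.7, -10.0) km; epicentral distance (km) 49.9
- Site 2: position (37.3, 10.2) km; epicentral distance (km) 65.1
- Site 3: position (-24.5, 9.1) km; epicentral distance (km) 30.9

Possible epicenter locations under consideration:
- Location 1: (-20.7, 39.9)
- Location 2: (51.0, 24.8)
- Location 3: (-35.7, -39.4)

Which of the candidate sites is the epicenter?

For each candidate, compare |candidate − station| to the reported distance:
Location 1: residuals Site 1 0.1, Site 2 0.1, Site 3 0.1 → max 0.1 km
Location 2: residuals Site 1 32.5, Site 2 45.1, Site 3 46.2 → max 46.2 km
Location 3: residuals Site 1 18.1, Site 2 23.2, Site 3 18.9 → max 23.2 km
Only Location 1 has all residuals ≈ 0.

Location 1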